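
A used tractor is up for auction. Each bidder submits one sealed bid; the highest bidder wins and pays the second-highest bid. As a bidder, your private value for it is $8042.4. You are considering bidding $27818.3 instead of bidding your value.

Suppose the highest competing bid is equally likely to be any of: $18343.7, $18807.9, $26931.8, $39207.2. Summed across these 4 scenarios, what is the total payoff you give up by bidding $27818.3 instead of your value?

$39956.2

The deviation costs you only when the competing bid falls strictly between $8042.4 and $27818.3; elsewhere both bids give the same outcome.
$18343.7: truthful payoff $0, deviation payoff −$10301.3 → loss $10301.3.
$18807.9: truthful payoff $0, deviation payoff −$10765.5 → loss $10765.5.
$26931.8: truthful payoff $0, deviation payoff −$18889.4 → loss $18889.4.
$39207.2: outcomes coincide → loss $0.
Total loss = $10301.3 + $10765.5 + $18889.4 = $39956.2.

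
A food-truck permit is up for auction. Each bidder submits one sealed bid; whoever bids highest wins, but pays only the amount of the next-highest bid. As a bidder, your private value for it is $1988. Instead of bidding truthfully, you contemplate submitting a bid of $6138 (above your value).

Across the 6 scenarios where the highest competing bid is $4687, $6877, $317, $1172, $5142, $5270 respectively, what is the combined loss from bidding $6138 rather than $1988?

The deviation costs you only when the competing bid falls strictly between $1988 and $6138; elsewhere both bids give the same outcome.
$4687: truthful payoff $0, deviation payoff −$2699 → loss $2699.
$6877: outcomes coincide → loss $0.
$317: outcomes coincide → loss $0.
$1172: outcomes coincide → loss $0.
$5142: truthful payoff $0, deviation payoff −$3154 → loss $3154.
$5270: truthful payoff $0, deviation payoff −$3282 → loss $3282.
Total loss = $2699 + $3154 + $3282 = $9135.
Truthful bidding weakly dominates here: raising your bid can only win items priced above your value, and lowering it can only forfeit items priced below.

$9135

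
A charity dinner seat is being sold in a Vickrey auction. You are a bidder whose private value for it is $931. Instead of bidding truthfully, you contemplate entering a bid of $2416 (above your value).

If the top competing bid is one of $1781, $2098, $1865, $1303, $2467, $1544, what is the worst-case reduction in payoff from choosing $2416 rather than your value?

$1167

$1781: truthful gives $0, deviation gives −$850 → loss $850.
$2098: truthful gives $0, deviation gives −$1167 → loss $1167.
$1865: truthful gives $0, deviation gives −$934 → loss $934.
$1303: truthful gives $0, deviation gives −$372 → loss $372.
$2467: same outcome either way → loss $0.
$1544: truthful gives $0, deviation gives −$613 → loss $613.
Maximum loss: $1167.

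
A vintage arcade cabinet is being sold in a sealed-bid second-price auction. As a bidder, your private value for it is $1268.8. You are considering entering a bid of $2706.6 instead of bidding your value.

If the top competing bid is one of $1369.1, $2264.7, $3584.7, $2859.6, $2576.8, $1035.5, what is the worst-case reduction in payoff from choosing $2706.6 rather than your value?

$1308

$1369.1: truthful gives $0, deviation gives −$100.3 → loss $100.3.
$2264.7: truthful gives $0, deviation gives −$995.9 → loss $995.9.
$3584.7: same outcome either way → loss $0.
$2859.6: same outcome either way → loss $0.
$2576.8: truthful gives $0, deviation gives −$1308 → loss $1308.
$1035.5: same outcome either way → loss $0.
Maximum loss: $1308.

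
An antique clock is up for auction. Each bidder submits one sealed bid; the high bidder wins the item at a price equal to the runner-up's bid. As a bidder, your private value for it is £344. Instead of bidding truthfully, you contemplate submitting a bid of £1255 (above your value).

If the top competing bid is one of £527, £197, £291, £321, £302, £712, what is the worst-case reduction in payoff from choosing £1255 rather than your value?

£527: truthful gives £0, deviation gives −£183 → loss £183.
£197: same outcome either way → loss £0.
£291: same outcome either way → loss £0.
£321: same outcome either way → loss £0.
£302: same outcome either way → loss £0.
£712: truthful gives £0, deviation gives −£368 → loss £368.
Maximum loss: £368.

£368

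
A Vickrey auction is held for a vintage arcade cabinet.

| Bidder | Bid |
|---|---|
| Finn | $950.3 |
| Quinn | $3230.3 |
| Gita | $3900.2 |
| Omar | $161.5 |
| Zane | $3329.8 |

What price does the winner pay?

$3329.8

Highest bid: Gita at $3900.2, so Gita wins.
Second-highest bid: Zane at $3329.8 — that is the price the winner pays.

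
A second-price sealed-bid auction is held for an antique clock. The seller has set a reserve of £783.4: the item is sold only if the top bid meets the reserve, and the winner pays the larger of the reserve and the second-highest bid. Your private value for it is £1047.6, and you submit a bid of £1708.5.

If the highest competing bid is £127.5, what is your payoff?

£264.2

Your bid £1708.5 is the highest and exceeds the reserve.
Price = max(second-highest bid, reserve) = max(£127.5, £783.4) = £783.4.
Payoff = £1047.6 − £783.4 = £264.2.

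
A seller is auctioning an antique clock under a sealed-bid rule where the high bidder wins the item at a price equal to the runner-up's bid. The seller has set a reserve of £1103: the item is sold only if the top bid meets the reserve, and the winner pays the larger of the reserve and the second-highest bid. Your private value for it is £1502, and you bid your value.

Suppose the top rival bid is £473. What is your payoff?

£399

Your bid £1502 is the highest and exceeds the reserve.
Price = max(second-highest bid, reserve) = max(£473, £1103) = £1103.
Payoff = £1502 − £1103 = £399.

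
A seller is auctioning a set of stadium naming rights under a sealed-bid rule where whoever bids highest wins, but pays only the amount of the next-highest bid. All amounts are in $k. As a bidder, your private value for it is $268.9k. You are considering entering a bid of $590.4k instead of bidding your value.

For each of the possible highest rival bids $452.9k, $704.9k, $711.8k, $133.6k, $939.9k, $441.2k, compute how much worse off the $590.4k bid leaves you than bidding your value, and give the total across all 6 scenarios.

$356.3k

The deviation costs you only when the competing bid falls strictly between $268.9k and $590.4k; elsewhere both bids give the same outcome.
$452.9k: truthful payoff $0k, deviation payoff −$184k → loss $184k.
$704.9k: outcomes coincide → loss $0k.
$711.8k: outcomes coincide → loss $0k.
$133.6k: outcomes coincide → loss $0k.
$939.9k: outcomes coincide → loss $0k.
$441.2k: truthful payoff $0k, deviation payoff −$172.3k → loss $172.3k.
Total loss = $184k + $172.3k = $356.3k.
Truthful bidding weakly dominates here: raising your bid can only win items priced above your value, and lowering it can only forfeit items priced below.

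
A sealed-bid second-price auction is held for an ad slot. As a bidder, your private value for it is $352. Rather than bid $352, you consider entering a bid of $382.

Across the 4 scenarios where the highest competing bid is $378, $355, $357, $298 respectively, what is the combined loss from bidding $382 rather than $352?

The deviation costs you only when the competing bid falls strictly between $352 and $382; elsewhere both bids give the same outcome.
$378: truthful payoff $0, deviation payoff −$26 → loss $26.
$355: truthful payoff $0, deviation payoff −$3 → loss $3.
$357: truthful payoff $0, deviation payoff −$5 → loss $5.
$298: outcomes coincide → loss $0.
Total loss = $26 + $3 + $5 = $34.
In a second-price auction your bid sets only whether you win, not what you pay, so bidding your true value is weakly dominant.

$34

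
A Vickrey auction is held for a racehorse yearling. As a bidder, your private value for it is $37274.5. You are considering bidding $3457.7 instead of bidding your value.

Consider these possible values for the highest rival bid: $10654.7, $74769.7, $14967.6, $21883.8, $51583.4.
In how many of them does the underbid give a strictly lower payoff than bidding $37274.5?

3

The deviation hurts exactly when the highest competing bid lies strictly between $3457.7 and $37274.5 — underbidding then forfeits a profitable win.
$10654.7: inside the interval → strictly worse (loss $26619.8).
$74769.7: above both → same outcome either way.
$14967.6: inside the interval → strictly worse (loss $22306.9).
$21883.8: inside the interval → strictly worse (loss $15390.7).
$51583.4: above both → same outcome either way.
Count: 3.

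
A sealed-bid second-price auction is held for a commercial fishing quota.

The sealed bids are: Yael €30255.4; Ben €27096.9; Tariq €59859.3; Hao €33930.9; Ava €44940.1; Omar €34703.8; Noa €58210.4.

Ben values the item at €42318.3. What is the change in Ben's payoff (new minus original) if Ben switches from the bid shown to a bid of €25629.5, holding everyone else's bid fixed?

The highest bid among the other bidders is €59859.3; Ben's bid doesn't change that.
Original bid €27096.9: Ben is not highest (top rival bid is €59859.3); payoff €0.
Alternative bid €25629.5: Ben is not highest (top rival bid is €59859.3); payoff €0.
Change in payoff = €0 − (€0) = €0.

€0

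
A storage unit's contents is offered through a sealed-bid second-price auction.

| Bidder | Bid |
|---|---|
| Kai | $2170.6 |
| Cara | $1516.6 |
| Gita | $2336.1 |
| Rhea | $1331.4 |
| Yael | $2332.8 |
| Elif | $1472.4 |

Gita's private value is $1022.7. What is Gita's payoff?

Highest bid: Gita at $2336.1, so Gita wins.
Second-highest bid: Yael at $2332.8 — that is the price the winner pays.
Gita's payoff = value − price = $1022.7 − $2332.8 = −$1310.1.

−$1310.1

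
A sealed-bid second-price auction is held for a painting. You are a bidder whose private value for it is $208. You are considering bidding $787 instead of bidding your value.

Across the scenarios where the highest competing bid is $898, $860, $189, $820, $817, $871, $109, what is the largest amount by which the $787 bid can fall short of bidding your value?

$0

$898: same outcome either way → loss $0.
$860: same outcome either way → loss $0.
$189: same outcome either way → loss $0.
$820: same outcome either way → loss $0.
$817: same outcome either way → loss $0.
$871: same outcome either way → loss $0.
$109: same outcome either way → loss $0.
Maximum loss: $0.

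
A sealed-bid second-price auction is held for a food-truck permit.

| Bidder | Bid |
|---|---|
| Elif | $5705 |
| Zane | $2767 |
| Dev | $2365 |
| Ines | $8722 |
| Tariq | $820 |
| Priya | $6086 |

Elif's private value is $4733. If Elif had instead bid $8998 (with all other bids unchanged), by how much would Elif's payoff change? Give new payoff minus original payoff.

−$3989

The highest bid among the other bidders is $8722; Elif's bid doesn't change that.
Original bid $5705: Elif is not highest (top rival bid is $8722); payoff $0.
Alternative bid $8998: Elif is highest, pays the top rival bid $8722; payoff $4733 − $8722 = −$3989.
Change in payoff = −$3989 − ($0) = −$3989.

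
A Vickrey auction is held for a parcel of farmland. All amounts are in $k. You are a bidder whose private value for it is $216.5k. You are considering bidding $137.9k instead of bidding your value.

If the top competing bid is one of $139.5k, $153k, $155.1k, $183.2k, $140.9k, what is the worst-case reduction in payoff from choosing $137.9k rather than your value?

$77k

$139.5k: truthful gives $77k, deviation gives $0k → loss $77k.
$153k: truthful gives $63.5k, deviation gives $0k → loss $63.5k.
$155.1k: truthful gives $61.4k, deviation gives $0k → loss $61.4k.
$183.2k: truthful gives $33.3k, deviation gives $0k → loss $33.3k.
$140.9k: truthful gives $75.6k, deviation gives $0k → loss $75.6k.
Maximum loss: $77k.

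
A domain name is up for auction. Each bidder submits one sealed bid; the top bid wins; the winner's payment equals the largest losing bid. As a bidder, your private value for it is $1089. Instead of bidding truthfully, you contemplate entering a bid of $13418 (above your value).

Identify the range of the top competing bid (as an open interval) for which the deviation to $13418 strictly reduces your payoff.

If the competing bid is below $1089, both bids win at the same price — no difference.
If it is above $13418, both bids lose — no difference.
If it lies strictly between $1089 and $13418, bidding your value loses (payoff 0) while bidding $13418 wins at a price above your value (payoff negative).
So the deviation strictly hurts on the open interval ($1089, $13418).

($1089, $13418)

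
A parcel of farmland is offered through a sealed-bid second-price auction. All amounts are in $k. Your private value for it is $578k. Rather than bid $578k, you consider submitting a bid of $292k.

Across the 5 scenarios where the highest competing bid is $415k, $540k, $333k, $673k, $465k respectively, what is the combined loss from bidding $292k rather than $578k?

$559k

The deviation costs you only when the competing bid falls strictly between $292k and $578k; elsewhere both bids give the same outcome.
$415k: truthful payoff $163k, deviation payoff $0k → loss $163k.
$540k: truthful payoff $38k, deviation payoff $0k → loss $38k.
$333k: truthful payoff $245k, deviation payoff $0k → loss $245k.
$673k: outcomes coincide → loss $0k.
$465k: truthful payoff $113k, deviation payoff $0k → loss $113k.
Total loss = $163k + $38k + $245k + $113k = $559k.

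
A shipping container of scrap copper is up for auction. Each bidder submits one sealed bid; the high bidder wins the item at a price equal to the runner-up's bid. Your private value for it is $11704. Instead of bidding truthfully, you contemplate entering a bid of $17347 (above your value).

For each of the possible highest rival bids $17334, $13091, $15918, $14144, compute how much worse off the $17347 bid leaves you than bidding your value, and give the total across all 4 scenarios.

$13671

The deviation costs you only when the competing bid falls strictly between $11704 and $17347; elsewhere both bids give the same outcome.
$17334: truthful payoff $0, deviation payoff −$5630 → loss $5630.
$13091: truthful payoff $0, deviation payoff −$1387 → loss $1387.
$15918: truthful payoff $0, deviation payoff −$4214 → loss $4214.
$14144: truthful payoff $0, deviation payoff −$2440 → loss $2440.
Total loss = $5630 + $1387 + $4214 + $2440 = $13671.
In a second-price auction your bid sets only whether you win, not what you pay, so bidding your true value is weakly dominant.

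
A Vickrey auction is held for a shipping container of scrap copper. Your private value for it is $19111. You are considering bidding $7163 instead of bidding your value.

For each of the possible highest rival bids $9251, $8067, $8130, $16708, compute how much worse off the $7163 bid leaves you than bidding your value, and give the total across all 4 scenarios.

The deviation costs you only when the competing bid falls strictly between $7163 and $19111; elsewhere both bids give the same outcome.
$9251: truthful payoff $9860, deviation payoff $0 → loss $9860.
$8067: truthful payoff $11044, deviation payoff $0 → loss $11044.
$8130: truthful payoff $10981, deviation payoff $0 → loss $10981.
$16708: truthful payoff $2403, deviation payoff $0 → loss $2403.
Total loss = $9860 + $11044 + $10981 + $2403 = $34288.
Truthful bidding weakly dominates here: raising your bid can only win items priced above your value, and lowering it can only forfeit items priced below.

$34288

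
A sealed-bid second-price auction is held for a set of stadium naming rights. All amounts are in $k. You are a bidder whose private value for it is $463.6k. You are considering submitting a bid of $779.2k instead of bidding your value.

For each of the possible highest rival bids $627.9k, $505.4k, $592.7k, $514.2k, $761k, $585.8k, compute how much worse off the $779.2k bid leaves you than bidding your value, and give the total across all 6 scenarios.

The deviation costs you only when the competing bid falls strictly between $463.6k and $779.2k; elsewhere both bids give the same outcome.
$627.9k: truthful payoff $0k, deviation payoff −$164.3k → loss $164.3k.
$505.4k: truthful payoff $0k, deviation payoff −$41.8k → loss $41.8k.
$592.7k: truthful payoff $0k, deviation payoff −$129.1k → loss $129.1k.
$514.2k: truthful payoff $0k, deviation payoff −$50.6k → loss $50.6k.
$761k: truthful payoff $0k, deviation payoff −$297.4k → loss $297.4k.
$585.8k: truthful payoff $0k, deviation payoff −$122.2k → loss $122.2k.
Total loss = $164.3k + $41.8k + $129.1k + $50.6k + $297.4k + $122.2k = $805.4k.

$805.4k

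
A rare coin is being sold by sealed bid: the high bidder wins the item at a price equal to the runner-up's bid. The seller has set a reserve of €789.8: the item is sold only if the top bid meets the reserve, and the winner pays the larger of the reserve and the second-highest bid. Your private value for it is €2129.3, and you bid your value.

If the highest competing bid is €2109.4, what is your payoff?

Your bid €2129.3 is the highest and exceeds the reserve.
Price = max(second-highest bid, reserve) = max(€2109.4, €789.8) = €2109.4.
Payoff = €2129.3 − €2109.4 = €19.9.

€19.9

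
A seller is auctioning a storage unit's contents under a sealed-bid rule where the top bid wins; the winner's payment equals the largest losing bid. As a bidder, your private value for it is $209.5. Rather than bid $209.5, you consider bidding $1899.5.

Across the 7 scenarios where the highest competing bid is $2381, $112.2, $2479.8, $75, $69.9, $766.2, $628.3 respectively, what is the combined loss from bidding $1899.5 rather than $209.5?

The deviation costs you only when the competing bid falls strictly between $209.5 and $1899.5; elsewhere both bids give the same outcome.
$2381: outcomes coincide → loss $0.
$112.2: outcomes coincide → loss $0.
$2479.8: outcomes coincide → loss $0.
$75: outcomes coincide → loss $0.
$69.9: outcomes coincide → loss $0.
$766.2: truthful payoff $0, deviation payoff −$556.7 → loss $556.7.
$628.3: truthful payoff $0, deviation payoff −$418.8 → loss $418.8.
Total loss = $556.7 + $418.8 = $975.5.
Truthful bidding weakly dominates here: raising your bid can only win items priced above your value, and lowering it can only forfeit items priced below.

$975.5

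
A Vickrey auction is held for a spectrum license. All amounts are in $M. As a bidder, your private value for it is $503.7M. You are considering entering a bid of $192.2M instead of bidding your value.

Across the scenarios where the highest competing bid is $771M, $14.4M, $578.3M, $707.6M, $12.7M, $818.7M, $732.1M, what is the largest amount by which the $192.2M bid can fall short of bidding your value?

$771M: same outcome either way → loss $0M.
$14.4M: same outcome either way → loss $0M.
$578.3M: same outcome either way → loss $0M.
$707.6M: same outcome either way → loss $0M.
$12.7M: same outcome either way → loss $0M.
$818.7M: same outcome either way → loss $0M.
$732.1M: same outcome either way → loss $0M.
Maximum loss: $0M.

$0M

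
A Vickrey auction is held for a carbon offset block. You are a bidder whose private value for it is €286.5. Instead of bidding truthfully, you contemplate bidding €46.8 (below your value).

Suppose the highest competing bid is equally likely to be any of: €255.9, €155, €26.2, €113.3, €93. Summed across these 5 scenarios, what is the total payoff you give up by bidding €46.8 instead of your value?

€528.8

The deviation costs you only when the competing bid falls strictly between €46.8 and €286.5; elsewhere both bids give the same outcome.
€255.9: truthful payoff €30.6, deviation payoff €0 → loss €30.6.
€155: truthful payoff €131.5, deviation payoff €0 → loss €131.5.
€26.2: outcomes coincide → loss €0.
€113.3: truthful payoff €173.2, deviation payoff €0 → loss €173.2.
€93: truthful payoff €193.5, deviation payoff €0 → loss €193.5.
Total loss = €30.6 + €131.5 + €173.2 + €193.5 = €528.8.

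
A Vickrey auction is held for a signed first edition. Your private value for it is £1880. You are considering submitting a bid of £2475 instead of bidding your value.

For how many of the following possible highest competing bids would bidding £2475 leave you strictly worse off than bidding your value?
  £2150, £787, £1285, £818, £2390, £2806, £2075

The deviation hurts exactly when the highest competing bid lies strictly between £1880 and £2475 — overbidding then wins at a price above your value.
£2150: inside the interval → strictly worse (loss £270).
£787: below both → same outcome either way.
£1285: below both → same outcome either way.
£818: below both → same outcome either way.
£2390: inside the interval → strictly worse (loss £510).
£2806: above both → same outcome either way.
£2075: inside the interval → strictly worse (loss £195).
Count: 3.

3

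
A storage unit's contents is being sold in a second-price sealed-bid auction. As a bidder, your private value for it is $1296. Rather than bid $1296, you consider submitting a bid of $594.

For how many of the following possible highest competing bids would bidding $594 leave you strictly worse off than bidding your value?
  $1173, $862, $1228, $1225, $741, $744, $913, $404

The deviation hurts exactly when the highest competing bid lies strictly between $594 and $1296 — underbidding then forfeits a profitable win.
$1173: inside the interval → strictly worse (loss $123).
$862: inside the interval → strictly worse (loss $434).
$1228: inside the interval → strictly worse (loss $68).
$1225: inside the interval → strictly worse (loss $71).
$741: inside the interval → strictly worse (loss $555).
$744: inside the interval → strictly worse (loss $552).
$913: inside the interval → strictly worse (loss $383).
$404: below both → same outcome either way.
Count: 7.

7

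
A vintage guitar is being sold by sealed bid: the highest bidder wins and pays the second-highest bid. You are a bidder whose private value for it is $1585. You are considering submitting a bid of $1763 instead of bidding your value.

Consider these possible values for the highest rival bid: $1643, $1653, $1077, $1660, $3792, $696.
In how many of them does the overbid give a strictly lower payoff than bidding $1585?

3

The deviation hurts exactly when the highest competing bid lies strictly between $1585 and $1763 — overbidding then wins at a price above your value.
$1643: inside the interval → strictly worse (loss $58).
$1653: inside the interval → strictly worse (loss $68).
$1077: below both → same outcome either way.
$1660: inside the interval → strictly worse (loss $75).
$3792: above both → same outcome either way.
$696: below both → same outcome either way.
Count: 3.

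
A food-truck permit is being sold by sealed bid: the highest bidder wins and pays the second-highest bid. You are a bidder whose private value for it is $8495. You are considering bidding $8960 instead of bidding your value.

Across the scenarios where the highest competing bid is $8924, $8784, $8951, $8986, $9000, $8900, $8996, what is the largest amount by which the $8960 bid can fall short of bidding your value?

$456

$8924: truthful gives $0, deviation gives −$429 → loss $429.
$8784: truthful gives $0, deviation gives −$289 → loss $289.
$8951: truthful gives $0, deviation gives −$456 → loss $456.
$8986: same outcome either way → loss $0.
$9000: same outcome either way → loss $0.
$8900: truthful gives $0, deviation gives −$405 → loss $405.
$8996: same outcome either way → loss $0.
Maximum loss: $456.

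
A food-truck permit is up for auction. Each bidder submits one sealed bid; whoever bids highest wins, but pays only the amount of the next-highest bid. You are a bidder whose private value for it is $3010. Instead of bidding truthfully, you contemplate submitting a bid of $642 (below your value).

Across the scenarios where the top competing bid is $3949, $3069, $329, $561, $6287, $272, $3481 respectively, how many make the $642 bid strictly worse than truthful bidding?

0

The deviation hurts exactly when the highest competing bid lies strictly between $642 and $3010 — underbidding then forfeits a profitable win.
$3949: above both → same outcome either way.
$3069: above both → same outcome either way.
$329: below both → same outcome either way.
$561: below both → same outcome either way.
$6287: above both → same outcome either way.
$272: below both → same outcome either way.
$3481: above both → same outcome either way.
Count: 0.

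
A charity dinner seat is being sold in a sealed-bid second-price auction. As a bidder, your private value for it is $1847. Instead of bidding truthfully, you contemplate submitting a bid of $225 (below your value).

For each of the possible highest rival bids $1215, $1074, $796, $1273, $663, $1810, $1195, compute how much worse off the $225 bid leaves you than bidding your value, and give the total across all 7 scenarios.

$4903

The deviation costs you only when the competing bid falls strictly between $225 and $1847; elsewhere both bids give the same outcome.
$1215: truthful payoff $632, deviation payoff $0 → loss $632.
$1074: truthful payoff $773, deviation payoff $0 → loss $773.
$796: truthful payoff $1051, deviation payoff $0 → loss $1051.
$1273: truthful payoff $574, deviation payoff $0 → loss $574.
$663: truthful payoff $1184, deviation payoff $0 → loss $1184.
$1810: truthful payoff $37, deviation payoff $0 → loss $37.
$1195: truthful payoff $652, deviation payoff $0 → loss $652.
Total loss = $632 + $773 + $1051 + $574 + $1184 + $37 + $652 = $4903.
Truthful bidding weakly dominates here: raising your bid can only win items priced above your value, and lowering it can only forfeit items priced below.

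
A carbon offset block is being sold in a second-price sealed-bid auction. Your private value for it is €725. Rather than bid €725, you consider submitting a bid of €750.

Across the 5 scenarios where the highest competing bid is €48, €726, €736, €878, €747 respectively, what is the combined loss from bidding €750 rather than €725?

€34

The deviation costs you only when the competing bid falls strictly between €725 and €750; elsewhere both bids give the same outcome.
€48: outcomes coincide → loss €0.
€726: truthful payoff €0, deviation payoff −€1 → loss €1.
€736: truthful payoff €0, deviation payoff −€11 → loss €11.
€878: outcomes coincide → loss €0.
€747: truthful payoff €0, deviation payoff −€22 → loss €22.
Total loss = €1 + €11 + €22 = €34.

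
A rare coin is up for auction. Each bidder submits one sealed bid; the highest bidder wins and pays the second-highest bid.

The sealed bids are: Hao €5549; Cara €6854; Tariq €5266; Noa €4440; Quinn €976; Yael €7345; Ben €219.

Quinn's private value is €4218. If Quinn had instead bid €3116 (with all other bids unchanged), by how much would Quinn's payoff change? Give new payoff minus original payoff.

€0

The highest bid among the other bidders is €7345; Quinn's bid doesn't change that.
Original bid €976: Quinn is not highest (top rival bid is €7345); payoff €0.
Alternative bid €3116: Quinn is not highest (top rival bid is €7345); payoff €0.
Change in payoff = €0 − (€0) = €0.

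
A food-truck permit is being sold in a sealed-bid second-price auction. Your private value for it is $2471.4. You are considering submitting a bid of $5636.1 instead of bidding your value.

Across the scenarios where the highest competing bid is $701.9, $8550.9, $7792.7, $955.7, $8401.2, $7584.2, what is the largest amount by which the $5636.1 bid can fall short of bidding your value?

$0

$701.9: same outcome either way → loss $0.
$8550.9: same outcome either way → loss $0.
$7792.7: same outcome either way → loss $0.
$955.7: same outcome either way → loss $0.
$8401.2: same outcome either way → loss $0.
$7584.2: same outcome either way → loss $0.
Maximum loss: $0.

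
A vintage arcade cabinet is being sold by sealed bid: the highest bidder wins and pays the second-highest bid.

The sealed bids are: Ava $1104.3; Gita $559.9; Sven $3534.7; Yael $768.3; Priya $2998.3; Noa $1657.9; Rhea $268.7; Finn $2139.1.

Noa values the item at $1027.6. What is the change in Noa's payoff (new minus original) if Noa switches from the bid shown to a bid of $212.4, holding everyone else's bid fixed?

$0

The highest bid among the other bidders is $3534.7; Noa's bid doesn't change that.
Original bid $1657.9: Noa is not highest (top rival bid is $3534.7); payoff $0.
Alternative bid $212.4: Noa is not highest (top rival bid is $3534.7); payoff $0.
Change in payoff = $0 − ($0) = $0.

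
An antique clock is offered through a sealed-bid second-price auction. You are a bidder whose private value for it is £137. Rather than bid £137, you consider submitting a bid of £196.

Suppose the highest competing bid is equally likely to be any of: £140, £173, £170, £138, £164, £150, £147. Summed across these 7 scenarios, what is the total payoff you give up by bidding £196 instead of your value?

£123

The deviation costs you only when the competing bid falls strictly between £137 and £196; elsewhere both bids give the same outcome.
£140: truthful payoff £0, deviation payoff −£3 → loss £3.
£173: truthful payoff £0, deviation payoff −£36 → loss £36.
£170: truthful payoff £0, deviation payoff −£33 → loss £33.
£138: truthful payoff £0, deviation payoff −£1 → loss £1.
£164: truthful payoff £0, deviation payoff −£27 → loss £27.
£150: truthful payoff £0, deviation payoff −£13 → loss £13.
£147: truthful payoff £0, deviation payoff −£10 → loss £10.
Total loss = £3 + £36 + £33 + £1 + £27 + £13 + £10 = £123.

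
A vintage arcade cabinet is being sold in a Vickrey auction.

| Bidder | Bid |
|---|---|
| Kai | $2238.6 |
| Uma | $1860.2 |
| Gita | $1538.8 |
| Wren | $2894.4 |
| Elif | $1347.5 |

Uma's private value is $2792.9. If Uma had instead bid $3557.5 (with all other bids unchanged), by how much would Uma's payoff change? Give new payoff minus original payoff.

The highest bid among the other bidders is $2894.4; Uma's bid doesn't change that.
Original bid $1860.2: Uma is not highest (top rival bid is $2894.4); payoff $0.
Alternative bid $3557.5: Uma is highest, pays the top rival bid $2894.4; payoff $2792.9 − $2894.4 = −$101.5.
Change in payoff = −$101.5 − ($0) = −$101.5.

−$101.5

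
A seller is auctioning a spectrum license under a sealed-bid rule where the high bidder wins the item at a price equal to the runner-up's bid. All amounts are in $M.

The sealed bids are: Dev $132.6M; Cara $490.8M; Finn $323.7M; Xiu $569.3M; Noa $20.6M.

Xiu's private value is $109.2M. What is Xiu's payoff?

Highest bid: Xiu at $569.3M, so Xiu wins.
Second-highest bid: Cara at $490.8M — that is the price the winner pays.
Xiu's payoff = value − price = $109.2M − $490.8M = −$381.6M.

−$381.6M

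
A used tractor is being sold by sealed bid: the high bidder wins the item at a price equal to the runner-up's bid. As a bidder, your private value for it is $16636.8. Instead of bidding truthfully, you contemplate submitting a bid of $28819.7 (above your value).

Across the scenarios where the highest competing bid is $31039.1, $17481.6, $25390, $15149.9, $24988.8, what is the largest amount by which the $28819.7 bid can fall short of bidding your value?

$31039.1: same outcome either way → loss $0.
$17481.6: truthful gives $0, deviation gives −$844.8 → loss $844.8.
$25390: truthful gives $0, deviation gives −$8753.2 → loss $8753.2.
$15149.9: same outcome either way → loss $0.
$24988.8: truthful gives $0, deviation gives −$8352 → loss $8352.
Maximum loss: $8753.2.

$8753.2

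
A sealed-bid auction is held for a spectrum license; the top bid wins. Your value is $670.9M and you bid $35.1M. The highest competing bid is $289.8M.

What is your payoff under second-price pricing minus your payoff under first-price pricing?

$0M

Your bid $35.1M is below $289.8M, so you lose under either rule.
Payoff is $0M in both cases; difference = $0M.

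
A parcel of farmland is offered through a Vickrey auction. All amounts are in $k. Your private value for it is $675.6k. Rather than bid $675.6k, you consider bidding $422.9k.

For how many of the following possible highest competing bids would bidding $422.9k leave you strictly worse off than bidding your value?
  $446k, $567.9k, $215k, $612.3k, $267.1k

3

The deviation hurts exactly when the highest competing bid lies strictly between $422.9k and $675.6k — underbidding then forfeits a profitable win.
$446k: inside the interval → strictly worse (loss $229.6k).
$567.9k: inside the interval → strictly worse (loss $107.7k).
$215k: below both → same outcome either way.
$612.3k: inside the interval → strictly worse (loss $63.3k).
$267.1k: below both → same outcome either way.
Count: 3.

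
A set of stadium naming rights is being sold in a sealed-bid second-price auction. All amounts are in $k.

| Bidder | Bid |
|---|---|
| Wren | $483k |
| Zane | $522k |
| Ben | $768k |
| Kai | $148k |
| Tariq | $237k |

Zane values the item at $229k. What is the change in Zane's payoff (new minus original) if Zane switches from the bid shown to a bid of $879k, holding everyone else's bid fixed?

The highest bid among the other bidders is $768k; Zane's bid doesn't change that.
Original bid $522k: Zane is not highest (top rival bid is $768k); payoff $0k.
Alternative bid $879k: Zane is highest, pays the top rival bid $768k; payoff $229k − $768k = −$539k.
Change in payoff = −$539k − ($0k) = −$539k.

−$539k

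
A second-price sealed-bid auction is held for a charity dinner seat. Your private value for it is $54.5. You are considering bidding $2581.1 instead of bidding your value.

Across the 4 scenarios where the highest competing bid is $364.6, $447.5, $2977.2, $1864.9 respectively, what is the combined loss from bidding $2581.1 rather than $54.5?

The deviation costs you only when the competing bid falls strictly between $54.5 and $2581.1; elsewhere both bids give the same outcome.
$364.6: truthful payoff $0, deviation payoff −$310.1 → loss $310.1.
$447.5: truthful payoff $0, deviation payoff −$393 → loss $393.
$2977.2: outcomes coincide → loss $0.
$1864.9: truthful payoff $0, deviation payoff −$1810.4 → loss $1810.4.
Total loss = $310.1 + $393 + $1810.4 = $2513.5.

$2513.5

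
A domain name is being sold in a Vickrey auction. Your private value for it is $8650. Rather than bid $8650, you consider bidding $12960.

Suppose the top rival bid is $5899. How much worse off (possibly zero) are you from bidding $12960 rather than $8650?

$0

Bidding your value $8650: you win (since $8650 > $5899) and pay $5899. Payoff $2751.
Bidding $12960: you win and pay $5899. Payoff $8650 − $5899 = $2751.
Difference = $2751 − $2751 = $0; both bids lead to the same outcome because the competing bid is below both your value and your alternative bid.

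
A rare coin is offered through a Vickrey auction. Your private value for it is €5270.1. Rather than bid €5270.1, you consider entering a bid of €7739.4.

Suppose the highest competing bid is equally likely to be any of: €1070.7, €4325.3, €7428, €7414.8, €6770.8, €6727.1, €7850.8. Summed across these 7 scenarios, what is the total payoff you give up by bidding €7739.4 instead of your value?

The deviation costs you only when the competing bid falls strictly between €5270.1 and €7739.4; elsewhere both bids give the same outcome.
€1070.7: outcomes coincide → loss €0.
€4325.3: outcomes coincide → loss €0.
€7428: truthful payoff €0, deviation payoff −€2157.9 → loss €2157.9.
€7414.8: truthful payoff €0, deviation payoff −€2144.7 → loss €2144.7.
€6770.8: truthful payoff €0, deviation payoff −€1500.7 → loss €1500.7.
€6727.1: truthful payoff €0, deviation payoff −€1457 → loss €1457.
€7850.8: outcomes coincide → loss €0.
Total loss = €2157.9 + €2144.7 + €1500.7 + €1457 = €7260.3.

€7260.3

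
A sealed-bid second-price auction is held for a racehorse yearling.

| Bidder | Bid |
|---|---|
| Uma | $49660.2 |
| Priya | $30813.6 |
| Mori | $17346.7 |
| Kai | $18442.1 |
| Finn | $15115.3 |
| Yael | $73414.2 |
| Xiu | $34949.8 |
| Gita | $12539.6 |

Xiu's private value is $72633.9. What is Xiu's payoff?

Highest bid: Yael at $73414.2, so Yael wins.
Second-highest bid: Uma at $49660.2 — that is the price the winner pays.
Xiu did not win, so Xiu pays nothing and receives nothing: payoff $0.

$0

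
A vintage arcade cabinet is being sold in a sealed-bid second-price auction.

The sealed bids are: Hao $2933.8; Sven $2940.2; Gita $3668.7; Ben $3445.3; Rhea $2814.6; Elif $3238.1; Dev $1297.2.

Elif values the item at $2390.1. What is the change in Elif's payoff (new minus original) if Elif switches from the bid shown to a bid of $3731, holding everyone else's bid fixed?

The highest bid among the other bidders is $3668.7; Elif's bid doesn't change that.
Original bid $3238.1: Elif is not highest (top rival bid is $3668.7); payoff $0.
Alternative bid $3731: Elif is highest, pays the top rival bid $3668.7; payoff $2390.1 − $3668.7 = −$1278.6.
Change in payoff = −$1278.6 − ($0) = −$1278.6.

−$1278.6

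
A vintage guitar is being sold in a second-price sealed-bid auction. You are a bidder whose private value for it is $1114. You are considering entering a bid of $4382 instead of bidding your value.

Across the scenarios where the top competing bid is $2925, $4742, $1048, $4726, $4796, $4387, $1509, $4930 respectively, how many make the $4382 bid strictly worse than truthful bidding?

The deviation hurts exactly when the highest competing bid lies strictly between $1114 and $4382 — overbidding then wins at a price above your value.
$2925: inside the interval → strictly worse (loss $1811).
$4742: above both → same outcome either way.
$1048: below both → same outcome either way.
$4726: above both → same outcome either way.
$4796: above both → same outcome either way.
$4387: above both → same outcome either way.
$1509: inside the interval → strictly worse (loss $395).
$4930: above both → same outcome either way.
Count: 2.

2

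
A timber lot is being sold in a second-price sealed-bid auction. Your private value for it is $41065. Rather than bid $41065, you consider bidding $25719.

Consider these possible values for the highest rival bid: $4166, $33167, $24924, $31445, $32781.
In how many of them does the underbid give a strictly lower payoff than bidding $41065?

The deviation hurts exactly when the highest competing bid lies strictly between $25719 and $41065 — underbidding then forfeits a profitable win.
$4166: below both → same outcome either way.
$33167: inside the interval → strictly worse (loss $7898).
$24924: below both → same outcome either way.
$31445: inside the interval → strictly worse (loss $9620).
$32781: inside the interval → strictly worse (loss $8284).
Count: 3.

3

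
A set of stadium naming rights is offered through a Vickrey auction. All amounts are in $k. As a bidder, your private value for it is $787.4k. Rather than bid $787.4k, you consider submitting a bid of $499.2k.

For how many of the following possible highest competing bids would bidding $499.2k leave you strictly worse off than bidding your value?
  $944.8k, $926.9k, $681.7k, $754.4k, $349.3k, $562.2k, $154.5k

The deviation hurts exactly when the highest competing bid lies strictly between $499.2k and $787.4k — underbidding then forfeits a profitable win.
$944.8k: above both → same outcome either way.
$926.9k: above both → same outcome either way.
$681.7k: inside the interval → strictly worse (loss $105.7k).
$754.4k: inside the interval → strictly worse (loss $33k).
$349.3k: below both → same outcome either way.
$562.2k: inside the interval → strictly worse (loss $225.2k).
$154.5k: below both → same outcome either way.
Count: 3.

3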